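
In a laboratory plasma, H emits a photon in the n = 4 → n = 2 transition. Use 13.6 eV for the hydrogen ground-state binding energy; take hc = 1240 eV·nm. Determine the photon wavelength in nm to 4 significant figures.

ΔE = 13.60 × (1/2² − 1/4²) = 13.60 × 0.1875 = 2.550 eV.
λ = hc/ΔE = 1240 / 2.550 = 486.3 nm.

486.3 nm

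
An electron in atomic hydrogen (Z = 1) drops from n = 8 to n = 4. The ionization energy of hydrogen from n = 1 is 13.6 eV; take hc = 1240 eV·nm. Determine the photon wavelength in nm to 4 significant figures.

1945 nm

ΔE = 13.60 × (1/4² − 1/8²) = 13.60 × 0.04688 = 0.6375 eV.
λ = hc/ΔE = 1240 / 0.6375 = 1945 nm.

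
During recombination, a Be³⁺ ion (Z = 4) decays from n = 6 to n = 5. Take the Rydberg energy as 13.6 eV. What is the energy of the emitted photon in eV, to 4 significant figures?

2.660 eV

The Bohr energies scale as Z², so for Z = 4: E_n = −217.6/n² eV.
E_6 = −217.6/36 = −6.044 eV and E_5 = −217.6/25 = −8.704 eV.
The photon energy is |E_6 − E_5| = 2.660 eV.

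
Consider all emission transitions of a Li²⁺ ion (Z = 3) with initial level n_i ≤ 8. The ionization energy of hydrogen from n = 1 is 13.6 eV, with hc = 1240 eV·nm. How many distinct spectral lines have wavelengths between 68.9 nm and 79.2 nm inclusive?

Enumerate all n_i → n_f pairs with 1 ≤ n_f < n_i ≤ 8 and compute λ = 1240 / [13.6·9·(1/n_f² − 1/n_i²)].
Lines falling in [68.9, 79.2] nm: 3→2 (72.94 nm).

1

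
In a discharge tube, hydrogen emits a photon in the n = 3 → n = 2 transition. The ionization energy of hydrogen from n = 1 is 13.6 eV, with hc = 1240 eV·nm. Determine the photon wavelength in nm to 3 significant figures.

ΔE = 13.60 × (1/2² − 1/3²) = 13.60 × 0.1389 = 1.889 eV.
λ = hc/ΔE = 1240 / 1.889 = 656 nm.

656 nm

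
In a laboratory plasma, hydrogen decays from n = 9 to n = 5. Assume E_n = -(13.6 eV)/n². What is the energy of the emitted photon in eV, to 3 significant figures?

0.376 eV

E_9 = −13.60/81 = −0.1679 eV and E_5 = −13.60/25 = −0.5440 eV.
The photon energy is |E_9 − E_5| = 0.376 eV.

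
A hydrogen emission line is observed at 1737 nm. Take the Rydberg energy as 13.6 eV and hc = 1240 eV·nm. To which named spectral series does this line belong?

Brackett

ΔE = 1240/1737 = 0.7139 eV.
This matches 13.6 × (1/4² − 1/10²), so n_f = 4: the Brackett series.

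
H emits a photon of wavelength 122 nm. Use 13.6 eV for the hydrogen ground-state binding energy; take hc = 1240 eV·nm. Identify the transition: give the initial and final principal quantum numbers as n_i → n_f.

The photon energy is ΔE = hc/λ = 1240 / 122 = 10.16 eV.
With Z = 1, ΔE = 13.60 × (1/n_f² − 1/n_i²), so 1/n_f² − 1/n_i² = 0.7473.
Trying n_f = 1 gives 1/n_i² = 0.2527, i.e. n_i ≈ 2; this pair matches.

n_i = 2, n_f = 1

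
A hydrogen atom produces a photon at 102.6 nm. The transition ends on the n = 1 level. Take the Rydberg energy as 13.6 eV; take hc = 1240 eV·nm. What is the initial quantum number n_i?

n_i = 3

The photon energy is ΔE = hc/λ = 1240 / 102.6 = 12.09 eV.
With Z = 1, ΔE = 13.60 × (1/n_f² − 1/n_i²), so 1/n_f² − 1/n_i² = 0.8887.
With n_f = 1: 1/n_i² = 1/1 − 0.8887 = 0.1113, so n_i ≈ 3.00.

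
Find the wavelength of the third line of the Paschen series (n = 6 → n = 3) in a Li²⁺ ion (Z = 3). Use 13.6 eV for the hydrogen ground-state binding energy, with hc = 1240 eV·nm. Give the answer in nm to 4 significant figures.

121.6 nm

The Paschen series terminates on n_f = 3; the third line has n_i = 3+3 = 6.
ΔE = 122.4 × (1/3² − 1/6²) = 10.20 eV.
λ = 1240 / 10.20 = 121.6 nm.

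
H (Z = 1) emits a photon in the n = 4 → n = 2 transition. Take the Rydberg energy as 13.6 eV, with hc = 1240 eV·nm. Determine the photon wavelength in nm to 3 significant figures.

486 nm

ΔE = 13.60 × (1/2² − 1/4²) = 13.60 × 0.1875 = 2.550 eV.
λ = hc/ΔE = 1240 / 2.550 = 486 nm.
This line belongs to the Balmer series.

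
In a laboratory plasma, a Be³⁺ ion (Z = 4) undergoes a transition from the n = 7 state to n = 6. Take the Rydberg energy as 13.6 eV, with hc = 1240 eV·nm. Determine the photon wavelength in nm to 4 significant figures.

For Z = 4 the level energies scale as Z², so the effective Rydberg energy is 13.6 × 16 = 217.6 eV.
ΔE = 217.6 × (1/6² − 1/7²) = 217.6 × 0.007370 = 1.604 eV.
λ = hc/ΔE = 1240 / 1.604 = 773.2 nm.

773.2 nm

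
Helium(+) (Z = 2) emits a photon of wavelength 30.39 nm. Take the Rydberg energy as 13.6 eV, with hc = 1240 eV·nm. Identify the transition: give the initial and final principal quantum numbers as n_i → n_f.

The photon energy is ΔE = hc/λ = 1240 / 30.39 = 40.80 eV.
With Z = 2, ΔE = 54.40 × (1/n_f² − 1/n_i²), so 1/n_f² − 1/n_i² = 0.7501.
Trying n_f = 1 gives 1/n_i² = 0.2499, i.e. n_i ≈ 2; this pair matches.

n_i = 2, n_f = 1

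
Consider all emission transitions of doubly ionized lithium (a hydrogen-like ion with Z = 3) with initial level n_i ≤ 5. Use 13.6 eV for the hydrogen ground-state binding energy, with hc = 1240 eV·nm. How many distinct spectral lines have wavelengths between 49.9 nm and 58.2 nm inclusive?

Enumerate all n_i → n_f pairs with 1 ≤ n_f < n_i ≤ 5 and compute λ = 1240 / [13.6·9·(1/n_f² − 1/n_i²)].
Lines falling in [49.9, 58.2] nm: 4→2 (54.03 nm).

1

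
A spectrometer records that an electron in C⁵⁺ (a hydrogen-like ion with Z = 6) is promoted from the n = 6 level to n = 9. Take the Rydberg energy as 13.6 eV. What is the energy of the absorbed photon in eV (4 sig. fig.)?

The Bohr energies scale as Z², so for Z = 6: E_n = −489.6/n² eV.
E_9 = −489.6/81 = −6.044 eV and E_6 = −489.6/36 = −13.60 eV.
The photon energy is |E_9 − E_6| = 7.556 eV.

7.556 eV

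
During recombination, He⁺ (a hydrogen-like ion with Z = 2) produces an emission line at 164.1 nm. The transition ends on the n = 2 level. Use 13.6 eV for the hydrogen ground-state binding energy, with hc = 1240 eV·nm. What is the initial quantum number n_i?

The photon energy is ΔE = hc/λ = 1240 / 164.1 = 7.556 eV.
With Z = 2, ΔE = 54.40 × (1/n_f² − 1/n_i²), so 1/n_f² − 1/n_i² = 0.1389.
With n_f = 2: 1/n_i² = 1/4 − 0.1389 = 0.1111, so n_i ≈ 3.00.

n_i = 3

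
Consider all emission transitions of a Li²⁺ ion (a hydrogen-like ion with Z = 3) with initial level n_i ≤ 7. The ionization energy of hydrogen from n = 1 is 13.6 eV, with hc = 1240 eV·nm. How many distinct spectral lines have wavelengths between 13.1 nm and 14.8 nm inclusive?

Enumerate all n_i → n_f pairs with 1 ≤ n_f < n_i ≤ 7 and compute λ = 1240 / [13.6·9·(1/n_f² − 1/n_i²)].
Lines falling in [13.1, 14.8] nm: 2→1 (13.51 nm).

1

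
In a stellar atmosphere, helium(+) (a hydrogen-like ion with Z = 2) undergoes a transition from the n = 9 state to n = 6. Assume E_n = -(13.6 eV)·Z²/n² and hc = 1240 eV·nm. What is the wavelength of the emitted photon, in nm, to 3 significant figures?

For Z = 2 the level energies scale as Z², so the effective Rydberg energy is 13.6 × 4 = 54.40 eV.
ΔE = 54.40 × (1/6² − 1/9²) = 54.40 × 0.01543 = 0.8395 eV.
λ = hc/ΔE = 1240 / 0.8395 = 1480 nm.

1480 nm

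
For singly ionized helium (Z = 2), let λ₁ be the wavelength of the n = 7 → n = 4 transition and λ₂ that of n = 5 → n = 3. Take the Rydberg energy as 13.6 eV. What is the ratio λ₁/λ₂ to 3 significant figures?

λ ∝ 1/ΔE ∝ 1/(1/n_f² − 1/n_i²), and the Z² and hc factors cancel in the ratio.
λ₁/λ₂ = (1/3² − 1/5²)/(1/4² − 1/7²) = 0.07111/0.04209 = 1.69.

1.69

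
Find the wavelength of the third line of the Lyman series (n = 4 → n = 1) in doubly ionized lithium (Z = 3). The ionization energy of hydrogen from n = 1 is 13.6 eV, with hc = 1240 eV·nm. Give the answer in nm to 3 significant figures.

The Lyman series terminates on n_f = 1; the third line has n_i = 1+3 = 4.
ΔE = 122.4 × (1/1² − 1/4²) = 114.8 eV.
λ = 1240 / 114.8 = 10.8 nm.

10.8 nm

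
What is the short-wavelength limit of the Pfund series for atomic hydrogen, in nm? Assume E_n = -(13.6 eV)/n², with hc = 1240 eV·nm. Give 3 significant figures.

The Pfund series has lower level n_f = 5; the series limit corresponds to n_i → ∞.
ΔE_max = 13.6 × 1 / 5² = 0.5440 eV.
λ_min = 1240 / 0.5440 = 2280 nm.

2280 nm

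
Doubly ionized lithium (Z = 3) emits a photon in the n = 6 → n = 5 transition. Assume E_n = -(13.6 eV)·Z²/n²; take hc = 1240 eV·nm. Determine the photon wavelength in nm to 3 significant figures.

829 nm

For Z = 3 the level energies scale as Z², so the effective Rydberg energy is 13.6 × 9 = 122.4 eV.
ΔE = 122.4 × (1/5² − 1/6²) = 122.4 × 0.01222 = 1.496 eV.
λ = hc/ΔE = 1240 / 1.496 = 829 nm.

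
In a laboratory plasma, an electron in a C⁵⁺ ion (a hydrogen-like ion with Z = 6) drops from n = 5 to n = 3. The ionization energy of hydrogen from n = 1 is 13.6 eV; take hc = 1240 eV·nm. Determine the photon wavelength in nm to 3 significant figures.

35.6 nm

For Z = 6 the level energies scale as Z², so the effective Rydberg energy is 13.6 × 36 = 489.6 eV.
ΔE = 489.6 × (1/3² − 1/5²) = 489.6 × 0.07111 = 34.82 eV.
λ = hc/ΔE = 1240 / 34.82 = 35.6 nm.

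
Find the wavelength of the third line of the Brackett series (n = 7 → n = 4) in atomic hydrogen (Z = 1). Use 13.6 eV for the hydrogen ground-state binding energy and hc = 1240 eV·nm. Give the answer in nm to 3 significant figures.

2170 nm

The Brackett series terminates on n_f = 4; the third line has n_i = 4+3 = 7.
ΔE = 13.60 × (1/4² − 1/7²) = 0.5724 eV.
λ = 1240 / 0.5724 = 2170 nm.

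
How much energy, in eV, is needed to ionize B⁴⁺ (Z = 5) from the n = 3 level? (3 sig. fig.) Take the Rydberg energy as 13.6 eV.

E_n = −13.6 Z²/n² = −340.0/n² eV for Z = 5.
E_3 = −340.0/9 = −37.8 eV, so ionization (to E = 0) requires 37.8 eV.

37.8 eV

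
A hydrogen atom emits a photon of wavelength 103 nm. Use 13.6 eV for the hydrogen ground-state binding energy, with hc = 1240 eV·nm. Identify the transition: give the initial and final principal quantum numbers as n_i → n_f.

n_i = 3, n_f = 1

The photon energy is ΔE = hc/λ = 1240 / 103 = 12.04 eV.
With Z = 1, ΔE = 13.60 × (1/n_f² − 1/n_i²), so 1/n_f² − 1/n_i² = 0.8852.
Trying n_f = 1 gives 1/n_i² = 0.1148, i.e. n_i ≈ 3; this pair matches.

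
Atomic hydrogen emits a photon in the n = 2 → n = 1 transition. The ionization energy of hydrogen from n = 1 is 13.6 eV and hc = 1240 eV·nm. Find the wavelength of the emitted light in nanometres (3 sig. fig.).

122 nm

ΔE = 13.60 × (1/1² − 1/2²) = 13.60 × 0.7500 = 10.20 eV.
λ = hc/ΔE = 1240 / 10.20 = 122 nm.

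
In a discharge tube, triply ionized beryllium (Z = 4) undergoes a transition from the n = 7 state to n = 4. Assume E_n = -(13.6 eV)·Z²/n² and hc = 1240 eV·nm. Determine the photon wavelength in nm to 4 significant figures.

135.4 nm

For Z = 4 the level energies scale as Z², so the effective Rydberg energy is 13.6 × 16 = 217.6 eV.
ΔE = 217.6 × (1/4² − 1/7²) = 217.6 × 0.04209 = 9.159 eV.
λ = hc/ΔE = 1240 / 9.159 = 135.4 nm.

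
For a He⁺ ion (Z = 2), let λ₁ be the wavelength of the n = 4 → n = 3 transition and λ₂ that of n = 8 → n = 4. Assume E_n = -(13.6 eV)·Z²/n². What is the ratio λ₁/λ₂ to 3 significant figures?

λ ∝ 1/ΔE ∝ 1/(1/n_f² − 1/n_i²), and the Z² and hc factors cancel in the ratio.
λ₁/λ₂ = (1/4² − 1/8²)/(1/3² − 1/4²) = 0.04688/0.04861 = 0.964.

0.964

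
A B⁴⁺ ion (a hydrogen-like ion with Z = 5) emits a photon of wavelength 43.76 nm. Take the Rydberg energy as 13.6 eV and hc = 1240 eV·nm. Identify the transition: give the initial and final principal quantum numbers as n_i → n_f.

n_i = 6, n_f = 3

The photon energy is ΔE = hc/λ = 1240 / 43.76 = 28.34 eV.
With Z = 5, ΔE = 340.0 × (1/n_f² − 1/n_i²), so 1/n_f² − 1/n_i² = 0.08334.
Trying n_f = 3 gives 1/n_i² = 0.02777, i.e. n_i ≈ 6; this pair matches.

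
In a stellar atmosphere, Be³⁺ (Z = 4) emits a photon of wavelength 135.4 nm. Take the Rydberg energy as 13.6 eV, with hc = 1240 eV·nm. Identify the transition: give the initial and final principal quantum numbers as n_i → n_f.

n_i = 7, n_f = 4

The photon energy is ΔE = hc/λ = 1240 / 135.4 = 9.158 eV.
With Z = 4, ΔE = 217.6 × (1/n_f² − 1/n_i²), so 1/n_f² − 1/n_i² = 0.04209.
Trying n_f = 4 gives 1/n_i² = 0.02041, i.e. n_i ≈ 7; this pair matches.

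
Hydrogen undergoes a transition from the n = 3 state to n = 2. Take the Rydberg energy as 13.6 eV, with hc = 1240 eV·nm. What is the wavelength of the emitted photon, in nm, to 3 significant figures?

ΔE = 13.60 × (1/2² − 1/3²) = 13.60 × 0.1389 = 1.889 eV.
λ = hc/ΔE = 1240 / 1.889 = 656 nm.
This line belongs to the Balmer series.

656 nm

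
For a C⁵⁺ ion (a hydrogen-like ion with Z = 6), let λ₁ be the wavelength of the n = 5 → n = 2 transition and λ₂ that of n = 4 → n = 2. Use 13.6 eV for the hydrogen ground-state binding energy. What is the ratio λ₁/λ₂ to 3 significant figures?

0.893

λ ∝ 1/ΔE ∝ 1/(1/n_f² − 1/n_i²), and the Z² and hc factors cancel in the ratio.
λ₁/λ₂ = (1/2² − 1/4²)/(1/2² − 1/5²) = 0.1875/0.2100 = 0.893.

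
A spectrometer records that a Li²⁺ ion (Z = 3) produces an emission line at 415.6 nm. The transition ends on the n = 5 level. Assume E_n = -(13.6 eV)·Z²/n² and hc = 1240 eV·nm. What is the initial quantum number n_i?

The photon energy is ΔE = hc/λ = 1240 / 415.6 = 2.984 eV.
With Z = 3, ΔE = 122.4 × (1/n_f² − 1/n_i²), so 1/n_f² − 1/n_i² = 0.02438.
With n_f = 5: 1/n_i² = 1/25 − 0.02438 = 0.01562, so n_i ≈ 8.00.

n_i = 8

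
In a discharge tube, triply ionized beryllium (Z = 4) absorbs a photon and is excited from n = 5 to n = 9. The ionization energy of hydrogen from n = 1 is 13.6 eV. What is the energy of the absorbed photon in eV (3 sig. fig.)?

The Bohr energies scale as Z², so for Z = 4: E_n = −217.6/n² eV.
E_9 = −217.6/81 = −2.686 eV and E_5 = −217.6/25 = −8.704 eV.
The photon energy is |E_9 − E_5| = 6.02 eV.

6.02 eV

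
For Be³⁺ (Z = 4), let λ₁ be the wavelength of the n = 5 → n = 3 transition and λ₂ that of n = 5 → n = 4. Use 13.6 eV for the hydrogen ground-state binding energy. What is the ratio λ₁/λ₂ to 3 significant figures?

λ ∝ 1/ΔE ∝ 1/(1/n_f² − 1/n_i²), and the Z² and hc factors cancel in the ratio.
λ₁/λ₂ = (1/4² − 1/5²)/(1/3² − 1/5²) = 0.02250/0.07111 = 0.316.

0.316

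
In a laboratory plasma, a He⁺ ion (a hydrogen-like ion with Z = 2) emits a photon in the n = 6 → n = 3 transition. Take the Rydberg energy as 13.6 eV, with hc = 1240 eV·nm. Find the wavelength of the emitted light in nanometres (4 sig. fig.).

273.5 nm

For Z = 2 the level energies scale as Z², so the effective Rydberg energy is 13.6 × 4 = 54.40 eV.
ΔE = 54.40 × (1/3² − 1/6²) = 54.40 × 0.08333 = 4.533 eV.
λ = hc/ΔE = 1240 / 4.533 = 273.5 nm.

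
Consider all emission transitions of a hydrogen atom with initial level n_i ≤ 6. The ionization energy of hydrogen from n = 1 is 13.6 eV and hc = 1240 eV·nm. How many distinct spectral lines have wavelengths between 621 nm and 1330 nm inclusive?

Enumerate all n_i → n_f pairs with 1 ≤ n_f < n_i ≤ 6 and compute λ = 1240 / [13.6·1·(1/n_f² − 1/n_i²)].
Lines falling in [621, 1330] nm: 3→2 (656.5 nm), 6→3 (1094 nm), 5→3 (1282 nm).

3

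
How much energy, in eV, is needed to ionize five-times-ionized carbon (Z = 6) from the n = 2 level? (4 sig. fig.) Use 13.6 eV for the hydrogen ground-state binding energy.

122.4 eV

E_n = −13.6 Z²/n² = −489.6/n² eV for Z = 6.
E_2 = −489.6/4 = −122.4 eV, so ionization (to E = 0) requires 122.4 eV.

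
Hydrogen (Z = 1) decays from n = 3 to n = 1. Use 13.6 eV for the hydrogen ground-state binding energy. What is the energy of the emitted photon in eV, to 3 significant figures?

12.1 eV

E_3 = −13.60/9 = −1.511 eV and E_1 = −13.60/1 = −13.60 eV.
The photon energy is |E_3 − E_1| = 12.1 eV.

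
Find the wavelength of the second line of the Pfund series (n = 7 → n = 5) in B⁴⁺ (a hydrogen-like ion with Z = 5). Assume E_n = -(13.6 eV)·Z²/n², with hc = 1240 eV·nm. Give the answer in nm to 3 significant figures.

186 nm

The Pfund series terminates on n_f = 5; the second line has n_i = 5+2 = 7.
ΔE = 340.0 × (1/5² − 1/7²) = 6.661 eV.
λ = 1240 / 6.661 = 186 nm.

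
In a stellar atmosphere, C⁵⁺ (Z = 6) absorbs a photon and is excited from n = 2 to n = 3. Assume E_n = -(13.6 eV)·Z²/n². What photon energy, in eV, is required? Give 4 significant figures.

68.00 eV

The Bohr energies scale as Z², so for Z = 6: E_n = −489.6/n² eV.
E_3 = −489.6/9 = −54.40 eV and E_2 = −489.6/4 = −122.4 eV.
The photon energy is |E_3 − E_2| = 68.00 eV.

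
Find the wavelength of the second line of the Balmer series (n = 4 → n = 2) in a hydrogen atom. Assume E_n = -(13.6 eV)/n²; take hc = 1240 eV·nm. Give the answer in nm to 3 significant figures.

The Balmer series terminates on n_f = 2; the second line has n_i = 2+2 = 4.
ΔE = 13.60 × (1/2² − 1/4²) = 2.550 eV.
λ = 1240 / 2.550 = 486 nm.

486 nm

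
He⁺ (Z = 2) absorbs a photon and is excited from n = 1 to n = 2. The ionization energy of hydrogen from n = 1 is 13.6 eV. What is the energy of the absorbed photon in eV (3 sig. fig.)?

40.8 eV

The Bohr energies scale as Z², so for Z = 2: E_n = −54.40/n² eV.
E_2 = −54.40/4 = −13.60 eV and E_1 = −54.40/1 = −54.40 eV.
The photon energy is |E_2 − E_1| = 40.8 eV.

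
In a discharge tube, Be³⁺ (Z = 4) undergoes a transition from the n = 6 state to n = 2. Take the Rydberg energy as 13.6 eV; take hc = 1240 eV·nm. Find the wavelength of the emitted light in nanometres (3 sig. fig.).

For Z = 4 the level energies scale as Z², so the effective Rydberg energy is 13.6 × 16 = 217.6 eV.
ΔE = 217.6 × (1/2² − 1/6²) = 217.6 × 0.2222 = 48.36 eV.
λ = hc/ΔE = 1240 / 48.36 = 25.6 nm.

25.6 nm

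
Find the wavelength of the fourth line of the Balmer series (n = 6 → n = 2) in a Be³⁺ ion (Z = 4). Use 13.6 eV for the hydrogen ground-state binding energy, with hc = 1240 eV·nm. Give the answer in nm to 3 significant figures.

The Balmer series terminates on n_f = 2; the fourth line has n_i = 2+4 = 6.
ΔE = 217.6 × (1/2² − 1/6²) = 48.36 eV.
λ = 1240 / 48.36 = 25.6 nm.

25.6 nm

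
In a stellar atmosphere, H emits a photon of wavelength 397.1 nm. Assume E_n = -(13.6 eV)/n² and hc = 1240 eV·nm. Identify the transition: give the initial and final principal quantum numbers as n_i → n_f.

The photon energy is ΔE = hc/λ = 1240 / 397.1 = 3.123 eV.
With Z = 1, ΔE = 13.60 × (1/n_f² − 1/n_i²), so 1/n_f² − 1/n_i² = 0.2296.
Trying n_f = 2 gives 1/n_i² = 0.02039, i.e. n_i ≈ 7; this pair matches.

n_i = 7, n_f = 2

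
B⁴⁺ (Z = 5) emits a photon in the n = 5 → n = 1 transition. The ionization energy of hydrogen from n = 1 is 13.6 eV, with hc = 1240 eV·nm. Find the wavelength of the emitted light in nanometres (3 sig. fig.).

3.80 nm

For Z = 5 the level energies scale as Z², so the effective Rydberg energy is 13.6 × 25 = 340.0 eV.
ΔE = 340.0 × (1/1² − 1/5²) = 340.0 × 0.9600 = 326.4 eV.
λ = hc/ΔE = 1240 / 326.4 = 3.80 nm.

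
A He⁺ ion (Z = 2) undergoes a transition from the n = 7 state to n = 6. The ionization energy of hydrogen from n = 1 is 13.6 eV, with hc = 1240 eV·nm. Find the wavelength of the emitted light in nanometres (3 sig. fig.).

For Z = 2 the level energies scale as Z², so the effective Rydberg energy is 13.6 × 4 = 54.40 eV.
ΔE = 54.40 × (1/6² − 1/7²) = 54.40 × 0.007370 = 0.4009 eV.
λ = hc/ΔE = 1240 / 0.4009 = 3090 nm.

3090 nm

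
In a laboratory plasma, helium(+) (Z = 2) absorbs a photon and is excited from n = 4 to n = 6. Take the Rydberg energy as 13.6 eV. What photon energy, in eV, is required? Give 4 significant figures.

1.889 eV

The Bohr energies scale as Z², so for Z = 2: E_n = −54.40/n² eV.
E_6 = −54.40/36 = −1.511 eV and E_4 = −54.40/16 = −3.400 eV.
The photon energy is |E_6 − E_4| = 1.889 eV.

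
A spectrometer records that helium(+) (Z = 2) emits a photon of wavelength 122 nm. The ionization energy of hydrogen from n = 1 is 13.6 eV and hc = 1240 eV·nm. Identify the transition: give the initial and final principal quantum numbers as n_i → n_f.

The photon energy is ΔE = hc/λ = 1240 / 122 = 10.16 eV.
With Z = 2, ΔE = 54.40 × (1/n_f² − 1/n_i²), so 1/n_f² − 1/n_i² = 0.1868.
Trying n_f = 2 gives 1/n_i² = 0.06316, i.e. n_i ≈ 4; this pair matches.

n_i = 4, n_f = 2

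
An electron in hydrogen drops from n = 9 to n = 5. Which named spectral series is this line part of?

Pfund

The series is set by the lower level: n_f = 5 is the Pfund series.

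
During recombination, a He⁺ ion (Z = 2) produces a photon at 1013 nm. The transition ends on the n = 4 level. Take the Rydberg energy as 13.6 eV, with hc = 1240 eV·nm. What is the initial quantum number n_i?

The photon energy is ΔE = hc/λ = 1240 / 1013 = 1.224 eV.
With Z = 2, ΔE = 54.40 × (1/n_f² − 1/n_i²), so 1/n_f² − 1/n_i² = 0.02250.
With n_f = 4: 1/n_i² = 1/16 − 0.02250 = 0.04000, so n_i ≈ 5.00.

n_i = 5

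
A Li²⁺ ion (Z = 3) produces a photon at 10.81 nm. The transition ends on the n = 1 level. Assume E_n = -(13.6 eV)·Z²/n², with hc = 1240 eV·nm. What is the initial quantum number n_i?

The photon energy is ΔE = hc/λ = 1240 / 10.81 = 114.7 eV.
With Z = 3, ΔE = 122.4 × (1/n_f² − 1/n_i²), so 1/n_f² − 1/n_i² = 0.9372.
With n_f = 1: 1/n_i² = 1/1 − 0.9372 = 0.06284, so n_i ≈ 3.99.

n_i = 4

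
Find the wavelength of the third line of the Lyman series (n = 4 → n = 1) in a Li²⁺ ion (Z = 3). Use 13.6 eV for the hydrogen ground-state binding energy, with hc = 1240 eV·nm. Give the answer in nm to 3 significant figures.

10.8 nm

The Lyman series terminates on n_f = 1; the third line has n_i = 1+3 = 4.
ΔE = 122.4 × (1/1² − 1/4²) = 114.8 eV.
λ = 1240 / 114.8 = 10.8 nm.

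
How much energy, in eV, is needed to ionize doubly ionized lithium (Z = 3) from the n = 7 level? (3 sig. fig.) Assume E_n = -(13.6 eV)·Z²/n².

E_n = −13.6 Z²/n² = −122.4/n² eV for Z = 3.
E_7 = −122.4/49 = −2.50 eV, so ionization (to E = 0) requires 2.50 eV.

2.50 eV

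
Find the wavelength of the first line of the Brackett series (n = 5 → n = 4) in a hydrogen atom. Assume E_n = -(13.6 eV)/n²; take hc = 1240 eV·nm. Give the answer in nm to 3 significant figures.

The Brackett series terminates on n_f = 4; the first line has n_i = 4+1 = 5.
ΔE = 13.60 × (1/4² − 1/5²) = 0.3060 eV.
λ = 1240 / 0.3060 = 4050 nm.

4050 nm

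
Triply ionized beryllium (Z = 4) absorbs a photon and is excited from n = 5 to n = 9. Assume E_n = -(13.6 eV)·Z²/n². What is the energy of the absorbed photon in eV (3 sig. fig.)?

6.02 eV

The Bohr energies scale as Z², so for Z = 4: E_n = −217.6/n² eV.
E_9 = −217.6/81 = −2.686 eV and E_5 = −217.6/25 = −8.704 eV.
The photon energy is |E_9 − E_5| = 6.02 eV.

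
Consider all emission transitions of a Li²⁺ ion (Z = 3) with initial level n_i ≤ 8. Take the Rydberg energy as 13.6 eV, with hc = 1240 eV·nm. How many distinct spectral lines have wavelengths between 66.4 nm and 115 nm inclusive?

Enumerate all n_i → n_f pairs with 1 ≤ n_f < n_i ≤ 8 and compute λ = 1240 / [13.6·9·(1/n_f² − 1/n_i²)].
Lines falling in [66.4, 115] nm: 3→2 (72.94 nm), 8→3 (106.1 nm), 7→3 (111.7 nm).

3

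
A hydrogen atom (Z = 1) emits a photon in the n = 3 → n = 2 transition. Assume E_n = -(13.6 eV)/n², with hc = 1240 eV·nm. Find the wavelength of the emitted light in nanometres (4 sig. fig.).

ΔE = 13.60 × (1/2² − 1/3²) = 13.60 × 0.1389 = 1.889 eV.
λ = hc/ΔE = 1240 / 1.889 = 656.5 nm.

656.5 nm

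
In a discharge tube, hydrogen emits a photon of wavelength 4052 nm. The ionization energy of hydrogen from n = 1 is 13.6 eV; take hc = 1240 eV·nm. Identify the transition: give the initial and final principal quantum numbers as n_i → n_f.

n_i = 5, n_f = 4

The photon energy is ΔE = hc/λ = 1240 / 4052 = 0.3060 eV.
With Z = 1, ΔE = 13.60 × (1/n_f² − 1/n_i²), so 1/n_f² − 1/n_i² = 0.02250.
Trying n_f = 4 gives 1/n_i² = 0.04000, i.e. n_i ≈ 5; this pair matches.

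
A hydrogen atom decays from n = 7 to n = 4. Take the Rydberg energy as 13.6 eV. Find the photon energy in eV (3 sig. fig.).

E_7 = −13.60/49 = −0.2776 eV and E_4 = −13.60/16 = −0.8500 eV.
The photon energy is |E_7 − E_4| = 0.572 eV.

0.572 eV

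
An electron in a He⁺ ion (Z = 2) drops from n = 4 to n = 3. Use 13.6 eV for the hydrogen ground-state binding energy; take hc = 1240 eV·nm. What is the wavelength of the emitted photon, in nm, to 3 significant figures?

469 nm

For Z = 2 the level energies scale as Z², so the effective Rydberg energy is 13.6 × 4 = 54.40 eV.
ΔE = 54.40 × (1/3² − 1/4²) = 54.40 × 0.04861 = 2.644 eV.
λ = hc/ΔE = 1240 / 2.644 = 469 nm.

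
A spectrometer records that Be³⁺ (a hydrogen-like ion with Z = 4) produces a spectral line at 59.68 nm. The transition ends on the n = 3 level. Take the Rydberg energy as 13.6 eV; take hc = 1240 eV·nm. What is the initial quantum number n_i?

The photon energy is ΔE = hc/λ = 1240 / 59.68 = 20.78 eV.
With Z = 4, ΔE = 217.6 × (1/n_f² − 1/n_i²), so 1/n_f² − 1/n_i² = 0.09548.
With n_f = 3: 1/n_i² = 1/9 − 0.09548 = 0.01563, so n_i ≈ 8.00.

n_i = 8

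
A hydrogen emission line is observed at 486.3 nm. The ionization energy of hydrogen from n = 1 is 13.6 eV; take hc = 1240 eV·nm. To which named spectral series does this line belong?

ΔE = 1240/486.3 = 2.550 eV.
This matches 13.6 × (1/2² − 1/4²), so n_f = 2: the Balmer series.

Balmer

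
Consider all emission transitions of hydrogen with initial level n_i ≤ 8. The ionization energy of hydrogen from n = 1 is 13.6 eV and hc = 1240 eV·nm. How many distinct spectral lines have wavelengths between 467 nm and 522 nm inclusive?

Enumerate all n_i → n_f pairs with 1 ≤ n_f < n_i ≤ 8 and compute λ = 1240 / [13.6·1·(1/n_f² − 1/n_i²)].
Lines falling in [467, 522] nm: 4→2 (486.3 nm).

1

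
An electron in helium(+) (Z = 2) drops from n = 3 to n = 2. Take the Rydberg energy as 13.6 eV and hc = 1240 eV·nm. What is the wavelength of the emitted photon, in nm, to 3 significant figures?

164 nm

For Z = 2 the level energies scale as Z², so the effective Rydberg energy is 13.6 × 4 = 54.40 eV.
ΔE = 54.40 × (1/2² − 1/3²) = 54.40 × 0.1389 = 7.556 eV.
λ = hc/ΔE = 1240 / 7.556 = 164 nm.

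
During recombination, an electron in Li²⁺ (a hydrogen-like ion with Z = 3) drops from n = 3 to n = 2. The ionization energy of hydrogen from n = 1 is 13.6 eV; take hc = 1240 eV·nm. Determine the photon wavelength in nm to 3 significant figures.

For Z = 3 the level energies scale as Z², so the effective Rydberg energy is 13.6 × 9 = 122.4 eV.
ΔE = 122.4 × (1/2² − 1/3²) = 122.4 × 0.1389 = 17.00 eV.
λ = hc/ΔE = 1240 / 17.00 = 72.9 nm.

72.9 nm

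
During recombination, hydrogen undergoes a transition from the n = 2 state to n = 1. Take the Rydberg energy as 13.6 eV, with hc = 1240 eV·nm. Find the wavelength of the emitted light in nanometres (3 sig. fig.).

122 nm

ΔE = 13.60 × (1/1² − 1/2²) = 13.60 × 0.7500 = 10.20 eV.
λ = hc/ΔE = 1240 / 10.20 = 122 nm.
This line belongs to the Lyman series.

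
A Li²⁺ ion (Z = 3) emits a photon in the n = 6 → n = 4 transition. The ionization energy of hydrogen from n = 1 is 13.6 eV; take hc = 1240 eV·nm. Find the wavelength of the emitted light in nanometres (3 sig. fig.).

For Z = 3 the level energies scale as Z², so the effective Rydberg energy is 13.6 × 9 = 122.4 eV.
ΔE = 122.4 × (1/4² − 1/6²) = 122.4 × 0.03472 = 4.250 eV.
λ = hc/ΔE = 1240 / 4.250 = 292 nm.

292 nm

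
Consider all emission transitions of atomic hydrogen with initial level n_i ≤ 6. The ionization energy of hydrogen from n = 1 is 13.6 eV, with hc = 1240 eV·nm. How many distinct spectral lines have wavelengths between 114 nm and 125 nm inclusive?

Enumerate all n_i → n_f pairs with 1 ≤ n_f < n_i ≤ 6 and compute λ = 1240 / [13.6·1·(1/n_f² − 1/n_i²)].
Lines falling in [114, 125] nm: 2→1 (121.6 nm).

1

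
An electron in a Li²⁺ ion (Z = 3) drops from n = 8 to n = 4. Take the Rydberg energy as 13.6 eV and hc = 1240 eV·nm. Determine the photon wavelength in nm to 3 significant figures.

For Z = 3 the level energies scale as Z², so the effective Rydberg energy is 13.6 × 9 = 122.4 eV.
ΔE = 122.4 × (1/4² − 1/8²) = 122.4 × 0.04688 = 5.738 eV.
λ = hc/ΔE = 1240 / 5.738 = 216 nm.

216 nm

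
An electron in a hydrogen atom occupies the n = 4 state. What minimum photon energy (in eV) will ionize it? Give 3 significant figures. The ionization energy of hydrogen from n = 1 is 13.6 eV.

0.850 eV

E_4 = −13.60/16 = −0.850 eV, so ionization (to E = 0) requires 0.850 eV.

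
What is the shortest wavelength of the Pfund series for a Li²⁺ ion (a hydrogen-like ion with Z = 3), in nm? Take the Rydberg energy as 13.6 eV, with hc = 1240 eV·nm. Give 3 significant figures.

The Pfund series has lower level n_f = 5; the series limit corresponds to n_i → ∞.
ΔE_max = 13.6 × 9 / 5² = 4.896 eV.
λ_min = 1240 / 4.896 = 253 nm.

253 nm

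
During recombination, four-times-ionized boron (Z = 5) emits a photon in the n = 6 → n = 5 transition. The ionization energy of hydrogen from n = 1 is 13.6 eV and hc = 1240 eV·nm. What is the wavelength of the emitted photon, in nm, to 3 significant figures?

298 nm

For Z = 5 the level energies scale as Z², so the effective Rydberg energy is 13.6 × 25 = 340.0 eV.
ΔE = 340.0 × (1/5² − 1/6²) = 340.0 × 0.01222 = 4.156 eV.
λ = hc/ΔE = 1240 / 4.156 = 298 nm.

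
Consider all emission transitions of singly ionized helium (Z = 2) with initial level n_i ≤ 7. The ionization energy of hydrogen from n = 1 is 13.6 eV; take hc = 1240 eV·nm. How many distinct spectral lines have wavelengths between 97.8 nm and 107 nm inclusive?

2

Enumerate all n_i → n_f pairs with 1 ≤ n_f < n_i ≤ 7 and compute λ = 1240 / [13.6·4·(1/n_f² − 1/n_i²)].
Lines falling in [97.8, 107] nm: 7→2 (99.28 nm), 6→2 (102.6 nm).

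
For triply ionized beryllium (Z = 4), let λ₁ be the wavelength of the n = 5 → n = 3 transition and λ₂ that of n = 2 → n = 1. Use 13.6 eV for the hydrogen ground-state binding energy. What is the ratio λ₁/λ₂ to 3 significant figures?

λ ∝ 1/ΔE ∝ 1/(1/n_f² − 1/n_i²), and the Z² and hc factors cancel in the ratio.
λ₁/λ₂ = (1/1² − 1/2²)/(1/3² − 1/5²) = 0.7500/0.07111 = 10.5.

10.5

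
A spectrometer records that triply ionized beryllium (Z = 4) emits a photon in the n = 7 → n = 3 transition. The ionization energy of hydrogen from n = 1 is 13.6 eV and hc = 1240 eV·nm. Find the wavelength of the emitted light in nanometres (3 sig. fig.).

62.8 nm

For Z = 4 the level energies scale as Z², so the effective Rydberg energy is 13.6 × 16 = 217.6 eV.
ΔE = 217.6 × (1/3² − 1/7²) = 217.6 × 0.09070 = 19.74 eV.
λ = hc/ΔE = 1240 / 19.74 = 62.8 nm.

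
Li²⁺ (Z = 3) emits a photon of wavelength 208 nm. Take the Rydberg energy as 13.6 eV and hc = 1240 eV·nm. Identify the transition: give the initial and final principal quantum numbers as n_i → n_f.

n_i = 4, n_f = 3

The photon energy is ΔE = hc/λ = 1240 / 208 = 5.962 eV.
With Z = 3, ΔE = 122.4 × (1/n_f² − 1/n_i²), so 1/n_f² − 1/n_i² = 0.04871.
Trying n_f = 3 gives 1/n_i² = 0.06241, i.e. n_i ≈ 4; this pair matches.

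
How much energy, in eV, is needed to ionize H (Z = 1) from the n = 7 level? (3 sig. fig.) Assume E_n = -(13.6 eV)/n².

0.278 eV

E_7 = −13.60/49 = −0.278 eV, so ionization (to E = 0) requires 0.278 eV.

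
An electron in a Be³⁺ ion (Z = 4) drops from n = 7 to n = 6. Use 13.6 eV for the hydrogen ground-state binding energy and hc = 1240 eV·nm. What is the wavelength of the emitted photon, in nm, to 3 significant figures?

773 nm

For Z = 4 the level energies scale as Z², so the effective Rydberg energy is 13.6 × 16 = 217.6 eV.
ΔE = 217.6 × (1/6² − 1/7²) = 217.6 × 0.007370 = 1.604 eV.
λ = hc/ΔE = 1240 / 1.604 = 773 nm.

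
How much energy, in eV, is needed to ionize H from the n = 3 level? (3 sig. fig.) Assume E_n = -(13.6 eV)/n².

E_3 = −13.60/9 = −1.51 eV, so ionization (to E = 0) requires 1.51 eV.

1.51 eV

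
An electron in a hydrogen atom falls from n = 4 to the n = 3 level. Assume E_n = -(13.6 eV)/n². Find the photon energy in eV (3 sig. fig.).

0.661 eV

E_4 = −13.60/16 = −0.8500 eV and E_3 = −13.60/9 = −1.511 eV.
The photon energy is |E_4 − E_3| = 0.661 eV.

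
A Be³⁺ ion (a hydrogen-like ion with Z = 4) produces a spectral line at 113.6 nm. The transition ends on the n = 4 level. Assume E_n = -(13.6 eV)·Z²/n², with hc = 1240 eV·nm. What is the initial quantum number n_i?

n_i = 9

The photon energy is ΔE = hc/λ = 1240 / 113.6 = 10.92 eV.
With Z = 4, ΔE = 217.6 × (1/n_f² − 1/n_i²), so 1/n_f² − 1/n_i² = 0.05016.
With n_f = 4: 1/n_i² = 1/16 − 0.05016 = 0.01234, so n_i ≈ 9.00.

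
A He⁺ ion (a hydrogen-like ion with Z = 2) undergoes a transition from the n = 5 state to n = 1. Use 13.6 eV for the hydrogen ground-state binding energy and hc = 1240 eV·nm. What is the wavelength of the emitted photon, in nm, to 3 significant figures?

23.7 nm

For Z = 2 the level energies scale as Z², so the effective Rydberg energy is 13.6 × 4 = 54.40 eV.
ΔE = 54.40 × (1/1² − 1/5²) = 54.40 × 0.9600 = 52.22 eV.
λ = hc/ΔE = 1240 / 52.22 = 23.7 nm.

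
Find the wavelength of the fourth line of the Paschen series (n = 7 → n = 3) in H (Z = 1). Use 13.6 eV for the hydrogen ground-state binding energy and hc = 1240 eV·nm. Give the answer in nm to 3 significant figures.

1010 nm

The Paschen series terminates on n_f = 3; the fourth line has n_i = 3+4 = 7.
ΔE = 13.60 × (1/3² − 1/7²) = 1.234 eV.
λ = 1240 / 1.234 = 1010 nm.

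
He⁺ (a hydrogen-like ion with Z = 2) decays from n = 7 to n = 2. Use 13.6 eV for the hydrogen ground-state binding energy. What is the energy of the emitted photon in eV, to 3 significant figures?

12.5 eV

The Bohr energies scale as Z², so for Z = 2: E_n = −54.40/n² eV.
E_7 = −54.40/49 = −1.110 eV and E_2 = −54.40/4 = −13.60 eV.
The photon energy is |E_7 − E_2| = 12.5 eV.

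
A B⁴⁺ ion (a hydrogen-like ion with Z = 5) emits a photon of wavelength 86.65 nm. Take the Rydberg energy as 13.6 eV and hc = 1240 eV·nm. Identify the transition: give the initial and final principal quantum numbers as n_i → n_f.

n_i = 7, n_f = 4

The photon energy is ΔE = hc/λ = 1240 / 86.65 = 14.31 eV.
With Z = 5, ΔE = 340.0 × (1/n_f² − 1/n_i²), so 1/n_f² − 1/n_i² = 0.04209.
Trying n_f = 4 gives 1/n_i² = 0.02041, i.e. n_i ≈ 7; this pair matches.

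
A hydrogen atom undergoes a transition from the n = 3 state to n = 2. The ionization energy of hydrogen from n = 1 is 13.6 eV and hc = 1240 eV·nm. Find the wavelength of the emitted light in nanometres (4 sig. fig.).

656.5 nm

ΔE = 13.60 × (1/2² − 1/3²) = 13.60 × 0.1389 = 1.889 eV.
λ = hc/ΔE = 1240 / 1.889 = 656.5 nm.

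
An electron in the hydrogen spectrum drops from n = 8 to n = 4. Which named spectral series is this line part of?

The series is set by the lower level: n_f = 4 is the Brackett series.

Brackett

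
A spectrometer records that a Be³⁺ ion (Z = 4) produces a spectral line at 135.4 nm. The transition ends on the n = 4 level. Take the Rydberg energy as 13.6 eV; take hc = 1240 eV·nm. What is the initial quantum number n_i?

The photon energy is ΔE = hc/λ = 1240 / 135.4 = 9.158 eV.
With Z = 4, ΔE = 217.6 × (1/n_f² − 1/n_i²), so 1/n_f² − 1/n_i² = 0.04209.
With n_f = 4: 1/n_i² = 1/16 − 0.04209 = 0.02041, so n_i ≈ 7.00.

n_i = 7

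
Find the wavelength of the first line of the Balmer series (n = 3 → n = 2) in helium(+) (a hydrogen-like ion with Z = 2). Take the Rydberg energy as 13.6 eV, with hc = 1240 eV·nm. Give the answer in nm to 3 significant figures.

164 nm

The Balmer series terminates on n_f = 2; the first line has n_i = 2+1 = 3.
ΔE = 54.40 × (1/2² − 1/3²) = 7.556 eV.
λ = 1240 / 7.556 = 164 nm.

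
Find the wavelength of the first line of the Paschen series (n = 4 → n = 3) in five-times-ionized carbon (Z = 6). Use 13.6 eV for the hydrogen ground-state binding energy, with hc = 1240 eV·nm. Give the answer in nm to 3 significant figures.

The Paschen series terminates on n_f = 3; the first line has n_i = 3+1 = 4.
ΔE = 489.6 × (1/3² − 1/4²) = 23.80 eV.
λ = 1240 / 23.80 = 52.1 nm.

52.1 nm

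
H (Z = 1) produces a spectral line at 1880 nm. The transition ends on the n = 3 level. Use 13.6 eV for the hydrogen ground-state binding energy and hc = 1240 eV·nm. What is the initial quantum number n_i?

The photon energy is ΔE = hc/λ = 1240 / 1880 = 0.6596 eV.
With Z = 1, ΔE = 13.60 × (1/n_f² − 1/n_i²), so 1/n_f² − 1/n_i² = 0.04850.
With n_f = 3: 1/n_i² = 1/9 − 0.04850 = 0.06261, so n_i ≈ 4.00.

n_i = 4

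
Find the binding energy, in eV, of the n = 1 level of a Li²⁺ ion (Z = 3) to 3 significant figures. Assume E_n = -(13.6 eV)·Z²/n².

E_n = −13.6 Z²/n² = −122.4/n² eV for Z = 3.
E_1 = −122.4/1 = −122 eV, so ionization (to E = 0) requires 122 eV.

122 eV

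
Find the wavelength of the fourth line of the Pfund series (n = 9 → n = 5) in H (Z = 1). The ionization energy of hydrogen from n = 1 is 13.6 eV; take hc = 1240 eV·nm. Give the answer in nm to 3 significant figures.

The Pfund series terminates on n_f = 5; the fourth line has n_i = 5+4 = 9.
ΔE = 13.60 × (1/5² − 1/9²) = 0.3761 eV.
λ = 1240 / 0.3761 = 3300 nm.

3300 nm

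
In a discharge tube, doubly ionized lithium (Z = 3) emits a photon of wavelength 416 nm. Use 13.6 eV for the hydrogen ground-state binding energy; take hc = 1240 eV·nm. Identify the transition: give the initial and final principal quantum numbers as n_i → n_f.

n_i = 8, n_f = 5

The photon energy is ΔE = hc/λ = 1240 / 416 = 2.981 eV.
With Z = 3, ΔE = 122.4 × (1/n_f² − 1/n_i²), so 1/n_f² − 1/n_i² = 0.02435.
Trying n_f = 5 gives 1/n_i² = 0.01565, i.e. n_i ≈ 8; this pair matches.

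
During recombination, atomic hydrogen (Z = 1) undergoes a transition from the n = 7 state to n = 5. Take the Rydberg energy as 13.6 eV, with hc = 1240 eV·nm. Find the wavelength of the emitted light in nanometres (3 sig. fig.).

ΔE = 13.60 × (1/5² − 1/7²) = 13.60 × 0.01959 = 0.2664 eV.
λ = hc/ΔE = 1240 / 0.2664 = 4650 nm.
This line belongs to the Pfund series.

4650 nm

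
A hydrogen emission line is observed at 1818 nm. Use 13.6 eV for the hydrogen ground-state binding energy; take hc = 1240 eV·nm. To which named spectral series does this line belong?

ΔE = 1240/1818 = 0.6821 eV.
This matches 13.6 × (1/4² − 1/9²), so n_f = 4: the Brackett series.

Brackett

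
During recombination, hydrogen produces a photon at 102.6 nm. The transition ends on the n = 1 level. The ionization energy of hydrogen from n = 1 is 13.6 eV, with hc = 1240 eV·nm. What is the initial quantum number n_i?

The photon energy is ΔE = hc/λ = 1240 / 102.6 = 12.09 eV.
With Z = 1, ΔE = 13.60 × (1/n_f² − 1/n_i²), so 1/n_f² − 1/n_i² = 0.8887.
With n_f = 1: 1/n_i² = 1/1 − 0.8887 = 0.1113, so n_i ≈ 3.00.

n_i = 3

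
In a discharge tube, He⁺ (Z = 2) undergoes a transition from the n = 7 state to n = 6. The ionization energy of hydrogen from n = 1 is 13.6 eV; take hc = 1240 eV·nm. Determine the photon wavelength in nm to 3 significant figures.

For Z = 2 the level energies scale as Z², so the effective Rydberg energy is 13.6 × 4 = 54.40 eV.
ΔE = 54.40 × (1/6² − 1/7²) = 54.40 × 0.007370 = 0.4009 eV.
λ = hc/ΔE = 1240 / 0.4009 = 3090 nm.

3090 nm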